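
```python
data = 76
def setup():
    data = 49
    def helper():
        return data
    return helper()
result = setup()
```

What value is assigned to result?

Step 1: data = 76 globally, but setup() defines data = 49 locally.
Step 2: helper() looks up data. Not in local scope, so checks enclosing scope (setup) and finds data = 49.
Step 3: result = 49

The answer is 49.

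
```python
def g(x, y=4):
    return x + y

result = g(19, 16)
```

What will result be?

Step 1: g(19, 16) overrides default y with 16.
Step 2: Returns 19 + 16 = 35.
Step 3: result = 35

The answer is 35.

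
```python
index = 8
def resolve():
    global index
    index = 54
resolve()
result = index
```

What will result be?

Step 1: index = 8 globally.
Step 2: resolve() declares global index and sets it to 54.
Step 3: After resolve(), global index = 54. result = 54

The answer is 54.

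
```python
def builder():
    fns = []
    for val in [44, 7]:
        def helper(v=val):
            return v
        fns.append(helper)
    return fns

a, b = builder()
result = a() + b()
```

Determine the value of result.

Step 1: Default argument v=val captures val at each iteration.
Step 2: a() returns 44 (captured at first iteration), b() returns 7 (captured at second).
Step 3: result = 44 + 7 = 51

The answer is 51.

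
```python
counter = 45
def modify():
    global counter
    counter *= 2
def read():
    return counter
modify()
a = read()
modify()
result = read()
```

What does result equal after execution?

Step 1: counter = 45.
Step 2: First modify(): counter = 45 * 2 = 90.
Step 3: Second modify(): counter = 90 * 2 = 180.
Step 4: read() returns 180

The answer is 180.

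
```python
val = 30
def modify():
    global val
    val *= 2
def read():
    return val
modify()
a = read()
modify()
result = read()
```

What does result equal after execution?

Step 1: val = 30.
Step 2: First modify(): val = 30 * 2 = 60.
Step 3: Second modify(): val = 60 * 2 = 120.
Step 4: read() returns 120

The answer is 120.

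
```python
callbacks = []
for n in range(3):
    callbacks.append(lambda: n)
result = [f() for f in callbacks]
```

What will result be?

Step 1: All 3 lambdas share the same variable n.
Step 2: After the loop, n = 2.
Step 3: Each call returns 2. result = [2, 2, 2]

The answer is [2, 2, 2].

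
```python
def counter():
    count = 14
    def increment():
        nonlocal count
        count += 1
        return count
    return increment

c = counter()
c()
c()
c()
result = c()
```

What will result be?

Step 1: counter() creates closure with count = 14.
Step 2: Each c() call increments count via nonlocal. After 4 calls: 14 + 4 = 18.
Step 3: result = 18

The answer is 18.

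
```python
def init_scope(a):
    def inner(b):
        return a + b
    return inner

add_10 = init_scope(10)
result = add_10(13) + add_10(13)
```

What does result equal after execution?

Step 1: add_10 captures a = 10.
Step 2: add_10(13) = 10 + 13 = 23, called twice.
Step 3: result = 23 + 23 = 46

The answer is 46.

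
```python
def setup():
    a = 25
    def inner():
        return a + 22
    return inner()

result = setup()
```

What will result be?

Step 1: setup() defines a = 25.
Step 2: inner() reads a = 25 from enclosing scope, returns 25 + 22 = 47.
Step 3: result = 47

The answer is 47.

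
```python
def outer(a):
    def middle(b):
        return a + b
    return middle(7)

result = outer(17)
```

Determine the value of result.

Step 1: outer(17) passes a = 17.
Step 2: middle(7) has b = 7, reads a = 17 from enclosing.
Step 3: result = 17 + 7 = 24

The answer is 24.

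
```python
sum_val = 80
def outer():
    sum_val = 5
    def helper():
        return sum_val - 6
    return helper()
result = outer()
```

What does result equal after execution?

Step 1: outer() shadows global sum_val with sum_val = 5.
Step 2: helper() finds sum_val = 5 in enclosing scope, computes 5 - 6 = -1.
Step 3: result = -1

The answer is -1.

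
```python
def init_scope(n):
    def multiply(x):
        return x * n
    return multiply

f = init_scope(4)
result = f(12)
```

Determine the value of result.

Step 1: init_scope(4) returns multiply closure with n = 4.
Step 2: f(12) computes 12 * 4 = 48.
Step 3: result = 48

The answer is 48.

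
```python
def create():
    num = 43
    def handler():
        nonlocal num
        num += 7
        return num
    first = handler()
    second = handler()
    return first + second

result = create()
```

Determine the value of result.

Step 1: num starts at 43.
Step 2: First call: num = 43 + 7 = 50, returns 50.
Step 3: Second call: num = 50 + 7 = 57, returns 57.
Step 4: result = 50 + 57 = 107

The answer is 107.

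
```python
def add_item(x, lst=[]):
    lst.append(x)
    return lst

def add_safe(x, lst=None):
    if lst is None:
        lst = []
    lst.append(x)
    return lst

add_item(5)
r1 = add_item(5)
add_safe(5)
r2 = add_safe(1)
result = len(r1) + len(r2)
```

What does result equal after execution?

Step 1: add_item shares mutable default: after 2 calls, lst = [5, 5], len = 2.
Step 2: add_safe creates fresh list each time: r2 = [1], len = 1.
Step 3: result = 2 + 1 = 3

The answer is 3.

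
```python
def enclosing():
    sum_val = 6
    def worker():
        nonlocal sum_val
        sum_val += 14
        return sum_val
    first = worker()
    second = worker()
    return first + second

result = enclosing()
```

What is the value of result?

Step 1: sum_val starts at 6.
Step 2: First call: sum_val = 6 + 14 = 20, returns 20.
Step 3: Second call: sum_val = 20 + 14 = 34, returns 34.
Step 4: result = 20 + 34 = 54

The answer is 54.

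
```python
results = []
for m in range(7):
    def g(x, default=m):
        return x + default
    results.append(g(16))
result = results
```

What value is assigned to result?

Step 1: Default argument default=m is evaluated at function definition time.
Step 2: Each iteration creates g with default = current m value.
Step 3: g(16) returns 16 + default. results = [16, 17, 18, 19, 20, 21, 22]

The answer is [16, 17, 18, 19, 20, 21, 22].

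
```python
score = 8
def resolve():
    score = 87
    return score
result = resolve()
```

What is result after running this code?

Step 1: Global score = 8.
Step 2: resolve() creates local score = 87, shadowing the global.
Step 3: Returns local score = 87. result = 87

The answer is 87.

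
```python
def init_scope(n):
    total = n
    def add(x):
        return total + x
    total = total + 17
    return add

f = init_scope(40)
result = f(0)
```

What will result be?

Step 1: init_scope(40) sets total = 40, then total = 40 + 17 = 57.
Step 2: Closures capture by reference, so add sees total = 57.
Step 3: f(0) returns 57 + 0 = 57

The answer is 57.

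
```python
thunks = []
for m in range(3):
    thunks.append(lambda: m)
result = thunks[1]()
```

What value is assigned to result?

Step 1: The loop creates 3 lambdas, all referencing the same variable m.
Step 2: After the loop, m = 2 (final value).
Step 3: thunks[1]() looks up m at call time and finds 2. This is the late binding gotcha. result = 2

The answer is 2.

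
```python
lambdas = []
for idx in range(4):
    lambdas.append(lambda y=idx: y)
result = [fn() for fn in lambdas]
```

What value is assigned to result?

Step 1: Default arg y=idx captures idx at each iteration.
Step 2: Each lambda has its own default: 0, 1, ..., 3.
Step 3: result = [0, 1, 2, 3]

The answer is [0, 1, 2, 3].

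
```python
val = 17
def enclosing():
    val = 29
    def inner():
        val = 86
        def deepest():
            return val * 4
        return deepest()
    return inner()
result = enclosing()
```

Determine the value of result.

Step 1: deepest() looks up val through LEGB: not local, finds val = 86 in enclosing inner().
Step 2: Returns 86 * 4 = 344.
Step 3: result = 344

The answer is 344.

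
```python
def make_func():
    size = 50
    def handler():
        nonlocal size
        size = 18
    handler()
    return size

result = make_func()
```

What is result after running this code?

Step 1: make_func() sets size = 50.
Step 2: handler() uses nonlocal to reassign size = 18.
Step 3: result = 18

The answer is 18.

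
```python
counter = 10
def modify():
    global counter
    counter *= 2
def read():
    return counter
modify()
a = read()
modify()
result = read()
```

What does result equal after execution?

Step 1: counter = 10.
Step 2: First modify(): counter = 10 * 2 = 20.
Step 3: Second modify(): counter = 20 * 2 = 40.
Step 4: read() returns 40

The answer is 40.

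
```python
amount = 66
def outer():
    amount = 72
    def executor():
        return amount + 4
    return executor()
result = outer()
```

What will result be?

Step 1: outer() shadows global amount with amount = 72.
Step 2: executor() finds amount = 72 in enclosing scope, computes 72 + 4 = 76.
Step 3: result = 76

The answer is 76.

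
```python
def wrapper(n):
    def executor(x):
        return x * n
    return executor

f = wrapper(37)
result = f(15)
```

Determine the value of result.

Step 1: wrapper(37) creates a closure capturing n = 37.
Step 2: f(15) computes 15 * 37 = 555.
Step 3: result = 555

The answer is 555.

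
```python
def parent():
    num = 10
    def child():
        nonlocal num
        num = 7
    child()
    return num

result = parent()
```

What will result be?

Step 1: parent() sets num = 10.
Step 2: child() uses nonlocal to reassign num = 7.
Step 3: result = 7

The answer is 7.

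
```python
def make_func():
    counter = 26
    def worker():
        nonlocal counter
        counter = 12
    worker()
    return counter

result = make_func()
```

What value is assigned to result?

Step 1: make_func() sets counter = 26.
Step 2: worker() uses nonlocal to reassign counter = 12.
Step 3: result = 12

The answer is 12.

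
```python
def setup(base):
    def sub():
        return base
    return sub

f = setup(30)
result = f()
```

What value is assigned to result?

Step 1: setup(30) creates closure capturing base = 30.
Step 2: f() returns the captured base = 30.
Step 3: result = 30

The answer is 30.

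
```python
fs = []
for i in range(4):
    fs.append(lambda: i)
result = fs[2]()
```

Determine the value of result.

Step 1: The loop creates 4 lambdas, all referencing the same variable i.
Step 2: After the loop, i = 3 (final value).
Step 3: fs[2]() looks up i at call time and finds 3. This is the late binding gotcha. result = 3

The answer is 3.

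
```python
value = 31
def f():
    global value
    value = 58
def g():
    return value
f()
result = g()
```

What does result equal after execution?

Step 1: value = 31.
Step 2: f() sets global value = 58.
Step 3: g() reads global value = 58. result = 58

The answer is 58.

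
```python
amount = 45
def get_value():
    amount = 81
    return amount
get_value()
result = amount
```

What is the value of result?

Step 1: amount = 45 globally.
Step 2: get_value() creates a LOCAL amount = 81 (no global keyword!).
Step 3: The global amount is unchanged. result = 45

The answer is 45.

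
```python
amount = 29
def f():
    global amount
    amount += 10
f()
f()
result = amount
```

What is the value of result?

Step 1: amount = 29.
Step 2: First f(): amount = 29 + 10 = 39.
Step 3: Second f(): amount = 39 + 10 = 49. result = 49

The answer is 49.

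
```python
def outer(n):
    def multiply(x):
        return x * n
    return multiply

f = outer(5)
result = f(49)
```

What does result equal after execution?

Step 1: outer(5) returns multiply closure with n = 5.
Step 2: f(49) computes 49 * 5 = 245.
Step 3: result = 245

The answer is 245.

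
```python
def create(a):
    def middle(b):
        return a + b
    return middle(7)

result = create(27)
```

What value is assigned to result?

Step 1: create(27) passes a = 27.
Step 2: middle(7) has b = 7, reads a = 27 from enclosing.
Step 3: result = 27 + 7 = 34

The answer is 34.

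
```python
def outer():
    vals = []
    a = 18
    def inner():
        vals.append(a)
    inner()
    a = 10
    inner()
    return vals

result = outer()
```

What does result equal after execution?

Step 1: a = 18. inner() appends current a to vals.
Step 2: First inner(): appends 18. Then a = 10.
Step 3: Second inner(): appends 10 (closure sees updated a). result = [18, 10]

The answer is [18, 10].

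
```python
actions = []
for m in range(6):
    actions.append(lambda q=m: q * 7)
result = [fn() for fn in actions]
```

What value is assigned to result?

Step 1: Default arg q=m captures m at each iteration.
Step 2: actions[k] has q defaulting to k, returns k * 7.
Step 3: result = [0, 7, 14, 21, 28, 35]

The answer is [0, 7, 14, 21, 28, 35].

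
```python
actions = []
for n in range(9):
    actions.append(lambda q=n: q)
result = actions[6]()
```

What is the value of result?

Step 1: Default argument q=n captures n's value at each iteration.
Step 2: actions[6] captured q = 6 when n was 6.
Step 3: result = 6

The answer is 6.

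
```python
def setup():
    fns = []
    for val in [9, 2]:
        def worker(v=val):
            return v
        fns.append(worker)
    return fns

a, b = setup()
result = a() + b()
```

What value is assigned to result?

Step 1: Default argument v=val captures val at each iteration.
Step 2: a() returns 9 (captured at first iteration), b() returns 2 (captured at second).
Step 3: result = 9 + 2 = 11

The answer is 11.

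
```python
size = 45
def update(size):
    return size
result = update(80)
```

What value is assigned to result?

Step 1: Global size = 45.
Step 2: update(80) takes parameter size = 80, which shadows the global.
Step 3: result = 80

The answer is 80.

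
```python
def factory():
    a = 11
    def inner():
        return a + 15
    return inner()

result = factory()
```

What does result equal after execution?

Step 1: factory() defines a = 11.
Step 2: inner() reads a = 11 from enclosing scope, returns 11 + 15 = 26.
Step 3: result = 26

The answer is 26.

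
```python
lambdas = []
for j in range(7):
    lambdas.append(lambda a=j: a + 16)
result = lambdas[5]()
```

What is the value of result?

Step 1: Default argument a=j captures j's value at definition time.
Step 2: lambdas[5] was defined when j = 5, so a defaults to 5.
Step 3: result = 5 + 16 = 21 (default arg fixes the late binding issue)

The answer is 21.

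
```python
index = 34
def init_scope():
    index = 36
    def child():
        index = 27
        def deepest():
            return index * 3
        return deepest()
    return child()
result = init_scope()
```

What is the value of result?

Step 1: deepest() looks up index through LEGB: not local, finds index = 27 in enclosing child().
Step 2: Returns 27 * 3 = 81.
Step 3: result = 81

The answer is 81.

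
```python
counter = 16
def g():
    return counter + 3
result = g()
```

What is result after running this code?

Step 1: counter = 16 is defined globally.
Step 2: g() looks up counter from global scope = 16, then computes 16 + 3 = 19.
Step 3: result = 19

The answer is 19.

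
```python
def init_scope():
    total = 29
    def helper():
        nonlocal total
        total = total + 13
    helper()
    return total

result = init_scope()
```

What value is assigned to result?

Step 1: init_scope() sets total = 29.
Step 2: helper() uses nonlocal to modify total in init_scope's scope: total = 29 + 13 = 42.
Step 3: init_scope() returns the modified total = 42

The answer is 42.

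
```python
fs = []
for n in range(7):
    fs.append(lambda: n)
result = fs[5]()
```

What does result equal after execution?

Step 1: The loop creates 7 lambdas, all referencing the same variable n.
Step 2: After the loop, n = 6 (final value).
Step 3: fs[5]() looks up n at call time and finds 6. This is the late binding gotcha. result = 6

The answer is 6.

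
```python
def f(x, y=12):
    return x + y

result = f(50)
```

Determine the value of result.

Step 1: f(50) uses default y = 12.
Step 2: Returns 50 + 12 = 62.
Step 3: result = 62

The answer is 62.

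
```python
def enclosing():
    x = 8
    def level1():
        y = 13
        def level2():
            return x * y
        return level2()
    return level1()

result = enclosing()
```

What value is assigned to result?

Step 1: x = 8 in enclosing. y = 13 in level1.
Step 2: level2() reads x = 8 and y = 13 from enclosing scopes.
Step 3: result = 8 * 13 = 104

The answer is 104.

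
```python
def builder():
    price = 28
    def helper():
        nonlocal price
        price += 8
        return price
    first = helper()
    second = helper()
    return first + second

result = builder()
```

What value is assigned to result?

Step 1: price starts at 28.
Step 2: First call: price = 28 + 8 = 36, returns 36.
Step 3: Second call: price = 36 + 8 = 44, returns 44.
Step 4: result = 36 + 44 = 80

The answer is 80.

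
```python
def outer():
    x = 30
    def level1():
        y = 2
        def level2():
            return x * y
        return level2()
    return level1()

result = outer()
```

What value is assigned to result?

Step 1: x = 30 in outer. y = 2 in level1.
Step 2: level2() reads x = 30 and y = 2 from enclosing scopes.
Step 3: result = 30 * 2 = 60

The answer is 60.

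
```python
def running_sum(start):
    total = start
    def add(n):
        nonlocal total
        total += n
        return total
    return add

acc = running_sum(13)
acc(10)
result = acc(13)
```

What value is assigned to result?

Step 1: running_sum(13) creates closure with total = 13.
Step 2: First acc(10): total = 13 + 10 = 23.
Step 3: Second acc(13): total = 23 + 13 = 36. result = 36

The answer is 36.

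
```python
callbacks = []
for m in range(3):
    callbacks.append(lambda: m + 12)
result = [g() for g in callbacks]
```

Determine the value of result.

Step 1: All lambdas capture m by reference. After the loop, m = 2.
Step 2: Each call returns 2 + 12 = 14.
Step 3: result = [14, 14, 14]

The answer is [14, 14, 14].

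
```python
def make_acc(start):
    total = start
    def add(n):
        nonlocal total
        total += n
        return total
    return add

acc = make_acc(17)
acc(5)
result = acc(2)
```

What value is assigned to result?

Step 1: make_acc(17) creates closure with total = 17.
Step 2: First acc(5): total = 17 + 5 = 22.
Step 3: Second acc(2): total = 22 + 2 = 24. result = 24

The answer is 24.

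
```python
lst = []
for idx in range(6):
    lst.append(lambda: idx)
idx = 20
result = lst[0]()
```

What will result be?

Step 1: Lambdas capture the variable idx by reference, not by value.
Step 2: After the loop, idx is reassigned to 20.
Step 3: lst[0]() looks up the current idx = 20. result = 20

The answer is 20.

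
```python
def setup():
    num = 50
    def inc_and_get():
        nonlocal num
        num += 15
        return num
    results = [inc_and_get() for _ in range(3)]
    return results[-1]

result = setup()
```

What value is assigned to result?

Step 1: num = 50.
Step 2: Three calls to inc_and_get(), each adding 15.
Step 3: Last value = 50 + 15 * 3 = 95

The answer is 95.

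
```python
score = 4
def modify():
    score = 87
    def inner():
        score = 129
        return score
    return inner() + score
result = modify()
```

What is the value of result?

Step 1: modify() has local score = 87. inner() has local score = 129.
Step 2: inner() returns its local score = 129.
Step 3: modify() returns 129 + its own score (87) = 216

The answer is 216.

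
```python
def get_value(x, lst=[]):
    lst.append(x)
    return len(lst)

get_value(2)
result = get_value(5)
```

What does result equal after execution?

Step 1: Mutable default list persists between calls.
Step 2: First call: lst = [2], len = 1. Second call: lst = [2, 5], len = 2.
Step 3: result = 2

The answer is 2.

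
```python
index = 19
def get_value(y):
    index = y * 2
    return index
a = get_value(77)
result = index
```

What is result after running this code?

Step 1: Global index = 19.
Step 2: get_value(77) creates local index = 77 * 2 = 154.
Step 3: Global index unchanged because no global keyword. result = 19

The answer is 19.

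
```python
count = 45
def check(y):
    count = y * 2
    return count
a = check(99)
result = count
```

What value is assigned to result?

Step 1: Global count = 45.
Step 2: check(99) creates local count = 99 * 2 = 198.
Step 3: Global count unchanged because no global keyword. result = 45

The answer is 45.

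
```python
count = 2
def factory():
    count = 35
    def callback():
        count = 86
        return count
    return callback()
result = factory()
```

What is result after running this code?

Step 1: Three scopes define count: global (2), factory (35), callback (86).
Step 2: callback() has its own local count = 86, which shadows both enclosing and global.
Step 3: result = 86 (local wins in LEGB)

The answer is 86.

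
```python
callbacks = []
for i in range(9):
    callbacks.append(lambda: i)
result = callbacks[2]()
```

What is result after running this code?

Step 1: The loop creates 9 lambdas, all referencing the same variable i.
Step 2: After the loop, i = 8 (final value).
Step 3: callbacks[2]() looks up i at call time and finds 8. This is the late binding gotcha. result = 8

The answer is 8.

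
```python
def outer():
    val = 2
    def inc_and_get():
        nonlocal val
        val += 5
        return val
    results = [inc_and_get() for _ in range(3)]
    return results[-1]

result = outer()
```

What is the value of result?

Step 1: val = 2.
Step 2: Three calls to inc_and_get(), each adding 5.
Step 3: Last value = 2 + 5 * 3 = 17

The answer is 17.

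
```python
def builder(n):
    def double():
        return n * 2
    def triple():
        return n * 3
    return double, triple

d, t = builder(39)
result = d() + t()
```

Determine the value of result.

Step 1: Both closures capture the same n = 39.
Step 2: d() = 39 * 2 = 78, t() = 39 * 3 = 117.
Step 3: result = 78 + 117 = 195

The answer is 195.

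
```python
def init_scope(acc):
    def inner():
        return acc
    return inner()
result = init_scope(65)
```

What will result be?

Step 1: init_scope(65) binds parameter acc = 65.
Step 2: inner() looks up acc in enclosing scope and finds the parameter acc = 65.
Step 3: result = 65

The answer is 65.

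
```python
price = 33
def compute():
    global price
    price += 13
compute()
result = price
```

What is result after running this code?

Step 1: price = 33 globally.
Step 2: compute() modifies global price: price += 13 = 46.
Step 3: result = 46

The answer is 46.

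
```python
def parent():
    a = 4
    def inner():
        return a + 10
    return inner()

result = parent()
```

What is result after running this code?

Step 1: parent() defines a = 4.
Step 2: inner() reads a = 4 from enclosing scope, returns 4 + 10 = 14.
Step 3: result = 14

The answer is 14.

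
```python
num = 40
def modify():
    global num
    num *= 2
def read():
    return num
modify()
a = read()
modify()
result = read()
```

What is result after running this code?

Step 1: num = 40.
Step 2: First modify(): num = 40 * 2 = 80.
Step 3: Second modify(): num = 80 * 2 = 160.
Step 4: read() returns 160

The answer is 160.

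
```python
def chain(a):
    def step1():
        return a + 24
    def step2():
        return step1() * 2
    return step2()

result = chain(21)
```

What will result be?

Step 1: chain(21) captures a = 21.
Step 2: step2() calls step1() which returns 21 + 24 = 45.
Step 3: step2() returns 45 * 2 = 90

The answer is 90.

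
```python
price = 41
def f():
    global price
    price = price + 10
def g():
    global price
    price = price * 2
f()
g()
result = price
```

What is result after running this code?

Step 1: price = 41.
Step 2: f() adds 10: price = 41 + 10 = 51.
Step 3: g() doubles: price = 51 * 2 = 102.
Step 4: result = 102

The answer is 102.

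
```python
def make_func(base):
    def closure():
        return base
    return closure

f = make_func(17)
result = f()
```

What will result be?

Step 1: make_func(17) creates closure capturing base = 17.
Step 2: f() returns the captured base = 17.
Step 3: result = 17

The answer is 17.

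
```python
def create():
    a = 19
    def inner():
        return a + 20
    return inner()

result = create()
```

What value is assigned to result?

Step 1: create() defines a = 19.
Step 2: inner() reads a = 19 from enclosing scope, returns 19 + 20 = 39.
Step 3: result = 39

The answer is 39.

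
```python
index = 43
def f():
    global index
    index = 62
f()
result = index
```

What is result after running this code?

Step 1: index = 43 globally.
Step 2: f() declares global index and sets it to 62.
Step 3: After f(), global index = 62. result = 62

The answer is 62.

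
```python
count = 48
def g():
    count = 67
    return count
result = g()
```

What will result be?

Step 1: Global count = 48.
Step 2: g() creates local count = 67, shadowing the global.
Step 3: Returns local count = 67. result = 67

The answer is 67.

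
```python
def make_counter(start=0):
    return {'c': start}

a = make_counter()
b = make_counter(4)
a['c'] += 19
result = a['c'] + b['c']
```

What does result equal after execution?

Step 1: make_counter() returns a new dict each call (immutable default 0).
Step 2: a = {'c': 0}, b = {'c': 4}.
Step 3: a['c'] += 19 = 19. result = 19 + 4 = 23

The answer is 23.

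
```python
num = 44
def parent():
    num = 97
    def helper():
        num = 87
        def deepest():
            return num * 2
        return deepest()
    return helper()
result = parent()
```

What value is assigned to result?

Step 1: deepest() looks up num through LEGB: not local, finds num = 87 in enclosing helper().
Step 2: Returns 87 * 2 = 174.
Step 3: result = 174

The answer is 174.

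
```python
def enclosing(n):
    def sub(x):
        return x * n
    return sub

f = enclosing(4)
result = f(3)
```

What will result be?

Step 1: enclosing(4) creates a closure capturing n = 4.
Step 2: f(3) computes 3 * 4 = 12.
Step 3: result = 12

The answer is 12.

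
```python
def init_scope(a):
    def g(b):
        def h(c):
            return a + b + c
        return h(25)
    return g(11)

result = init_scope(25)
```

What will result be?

Step 1: a = 25, b = 11, c = 25 across three nested scopes.
Step 2: h() accesses all three via LEGB rule.
Step 3: result = 25 + 11 + 25 = 61

The answer is 61.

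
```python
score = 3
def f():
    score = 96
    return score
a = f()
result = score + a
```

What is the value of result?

Step 1: Global score = 3. f() returns local score = 96.
Step 2: a = 96. Global score still = 3.
Step 3: result = 3 + 96 = 99

The answer is 99.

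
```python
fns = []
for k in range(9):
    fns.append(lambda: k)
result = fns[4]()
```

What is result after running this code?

Step 1: The loop creates 9 lambdas, all referencing the same variable k.
Step 2: After the loop, k = 8 (final value).
Step 3: fns[4]() looks up k at call time and finds 8. This is the late binding gotcha. result = 8

The answer is 8.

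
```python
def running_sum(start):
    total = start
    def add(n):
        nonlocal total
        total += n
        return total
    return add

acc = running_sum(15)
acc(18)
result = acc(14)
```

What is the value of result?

Step 1: running_sum(15) creates closure with total = 15.
Step 2: First acc(18): total = 15 + 18 = 33.
Step 3: Second acc(14): total = 33 + 14 = 47. result = 47

The answer is 47.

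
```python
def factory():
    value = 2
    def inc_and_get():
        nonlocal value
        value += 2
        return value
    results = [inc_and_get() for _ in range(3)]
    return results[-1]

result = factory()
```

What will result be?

Step 1: value = 2.
Step 2: Three calls to inc_and_get(), each adding 2.
Step 3: Last value = 2 + 2 * 3 = 8

The answer is 8.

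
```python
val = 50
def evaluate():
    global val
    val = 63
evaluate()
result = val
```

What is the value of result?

Step 1: val = 50 globally.
Step 2: evaluate() declares global val and sets it to 63.
Step 3: After evaluate(), global val = 63. result = 63

The answer is 63.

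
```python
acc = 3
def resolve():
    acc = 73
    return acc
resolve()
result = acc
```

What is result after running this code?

Step 1: acc = 3 globally.
Step 2: resolve() creates a LOCAL acc = 73 (no global keyword!).
Step 3: The global acc is unchanged. result = 3

The answer is 3.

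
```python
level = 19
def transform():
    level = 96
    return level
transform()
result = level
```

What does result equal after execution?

Step 1: level = 19 globally.
Step 2: transform() creates a LOCAL level = 96 (no global keyword!).
Step 3: The global level is unchanged. result = 19

The answer is 19.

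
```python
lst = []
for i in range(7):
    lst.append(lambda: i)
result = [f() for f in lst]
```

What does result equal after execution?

Step 1: All 7 lambdas share the same variable i.
Step 2: After the loop, i = 6.
Step 3: Each call returns 6. result = [6, 6, 6, 6, 6, 6, 6]

The answer is [6, 6, 6, 6, 6, 6, 6].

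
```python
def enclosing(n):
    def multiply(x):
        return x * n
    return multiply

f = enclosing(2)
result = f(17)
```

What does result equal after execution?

Step 1: enclosing(2) returns multiply closure with n = 2.
Step 2: f(17) computes 17 * 2 = 34.
Step 3: result = 34

The answer is 34.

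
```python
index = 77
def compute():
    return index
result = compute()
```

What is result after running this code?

Step 1: index = 77 is defined in the global scope.
Step 2: compute() looks up index. No local index exists, so Python checks the global scope via LEGB rule and finds index = 77.
Step 3: result = 77

The answer is 77.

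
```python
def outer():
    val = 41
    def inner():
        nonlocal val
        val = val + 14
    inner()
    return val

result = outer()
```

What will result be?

Step 1: outer() sets val = 41.
Step 2: inner() uses nonlocal to modify val in outer's scope: val = 41 + 14 = 55.
Step 3: outer() returns the modified val = 55

The answer is 55.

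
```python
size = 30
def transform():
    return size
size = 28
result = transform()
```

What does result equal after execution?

Step 1: size is first set to 30, then reassigned to 28.
Step 2: transform() is called after the reassignment, so it looks up the current global size = 28.
Step 3: result = 28

The answer is 28.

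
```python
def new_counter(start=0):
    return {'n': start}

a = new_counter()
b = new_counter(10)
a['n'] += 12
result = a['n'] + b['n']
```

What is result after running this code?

Step 1: new_counter() returns a new dict each call (immutable default 0).
Step 2: a = {'n': 0}, b = {'n': 10}.
Step 3: a['n'] += 12 = 12. result = 12 + 10 = 22

The answer is 22.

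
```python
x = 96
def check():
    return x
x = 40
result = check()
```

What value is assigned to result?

Step 1: x is first set to 96, then reassigned to 40.
Step 2: check() is called after the reassignment, so it looks up the current global x = 40.
Step 3: result = 40

The answer is 40.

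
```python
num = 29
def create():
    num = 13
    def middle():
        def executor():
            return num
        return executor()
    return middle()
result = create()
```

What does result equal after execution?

Step 1: create() defines num = 13. middle() and executor() have no local num.
Step 2: executor() checks local (none), enclosing middle() (none), enclosing create() and finds num = 13.
Step 3: result = 13

The answer is 13.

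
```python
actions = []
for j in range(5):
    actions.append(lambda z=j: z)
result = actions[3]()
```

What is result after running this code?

Step 1: Default argument z=j captures j's value at each iteration.
Step 2: actions[3] captured z = 3 when j was 3.
Step 3: result = 3

The answer is 3.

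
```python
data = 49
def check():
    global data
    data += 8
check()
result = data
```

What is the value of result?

Step 1: data = 49 globally.
Step 2: check() modifies global data: data += 8 = 57.
Step 3: result = 57

The answer is 57.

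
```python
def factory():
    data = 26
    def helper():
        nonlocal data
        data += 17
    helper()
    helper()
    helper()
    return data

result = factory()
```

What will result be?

Step 1: data starts at 26.
Step 2: helper() is called 3 times, each adding 17.
Step 3: data = 26 + 17 * 3 = 77

The answer is 77.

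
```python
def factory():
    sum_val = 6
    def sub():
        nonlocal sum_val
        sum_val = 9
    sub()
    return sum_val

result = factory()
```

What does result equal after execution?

Step 1: factory() sets sum_val = 6.
Step 2: sub() uses nonlocal to reassign sum_val = 9.
Step 3: result = 9

The answer is 9.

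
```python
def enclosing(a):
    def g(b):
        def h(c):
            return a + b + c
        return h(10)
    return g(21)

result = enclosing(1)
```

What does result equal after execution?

Step 1: a = 1, b = 21, c = 10 across three nested scopes.
Step 2: h() accesses all three via LEGB rule.
Step 3: result = 1 + 21 + 10 = 32

The answer is 32.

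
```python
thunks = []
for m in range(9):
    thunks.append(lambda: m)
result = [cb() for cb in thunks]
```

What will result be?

Step 1: All 9 lambdas share the same variable m.
Step 2: After the loop, m = 8.
Step 3: Each call returns 8. result = [8, 8, 8, 8, 8, 8, 8, 8, 8]

The answer is [8, 8, 8, 8, 8, 8, 8, 8, 8].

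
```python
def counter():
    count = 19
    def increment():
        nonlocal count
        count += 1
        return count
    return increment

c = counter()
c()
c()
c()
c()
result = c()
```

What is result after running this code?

Step 1: counter() creates closure with count = 19.
Step 2: Each c() call increments count via nonlocal. After 5 calls: 19 + 5 = 24.
Step 3: result = 24

The answer is 24.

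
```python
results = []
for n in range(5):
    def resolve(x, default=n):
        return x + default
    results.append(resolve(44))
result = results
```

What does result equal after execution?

Step 1: Default argument default=n is evaluated at function definition time.
Step 2: Each iteration creates resolve with default = current n value.
Step 3: resolve(44) returns 44 + default. results = [44, 45, 46, 47, 48]

The answer is [44, 45, 46, 47, 48].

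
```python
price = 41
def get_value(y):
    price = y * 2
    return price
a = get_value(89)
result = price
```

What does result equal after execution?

Step 1: Global price = 41.
Step 2: get_value(89) creates local price = 89 * 2 = 178.
Step 3: Global price unchanged because no global keyword. result = 41

The answer is 41.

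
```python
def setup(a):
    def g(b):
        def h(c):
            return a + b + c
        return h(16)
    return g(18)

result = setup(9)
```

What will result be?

Step 1: a = 9, b = 18, c = 16 across three nested scopes.
Step 2: h() accesses all three via LEGB rule.
Step 3: result = 9 + 18 + 16 = 43

The answer is 43.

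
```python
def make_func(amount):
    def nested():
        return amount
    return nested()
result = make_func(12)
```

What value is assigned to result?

Step 1: make_func(12) binds parameter amount = 12.
Step 2: nested() looks up amount in enclosing scope and finds the parameter amount = 12.
Step 3: result = 12

The answer is 12.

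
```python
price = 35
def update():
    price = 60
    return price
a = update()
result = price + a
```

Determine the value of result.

Step 1: Global price = 35. update() returns local price = 60.
Step 2: a = 60. Global price still = 35.
Step 3: result = 35 + 60 = 95

The answer is 95.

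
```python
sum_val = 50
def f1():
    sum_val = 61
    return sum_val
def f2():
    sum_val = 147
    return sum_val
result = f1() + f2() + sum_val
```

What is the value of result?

Step 1: Each function shadows global sum_val with its own local.
Step 2: f1() returns 61, f2() returns 147.
Step 3: Global sum_val = 50 is unchanged. result = 61 + 147 + 50 = 258

The answer is 258.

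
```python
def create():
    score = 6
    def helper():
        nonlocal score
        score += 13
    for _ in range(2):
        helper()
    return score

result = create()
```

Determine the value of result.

Step 1: score = 6.
Step 2: helper() is called 2 times in a loop, each adding 13 via nonlocal.
Step 3: score = 6 + 13 * 2 = 32

The answer is 32.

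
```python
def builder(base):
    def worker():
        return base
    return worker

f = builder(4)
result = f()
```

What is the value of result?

Step 1: builder(4) creates closure capturing base = 4.
Step 2: f() returns the captured base = 4.
Step 3: result = 4

The answer is 4.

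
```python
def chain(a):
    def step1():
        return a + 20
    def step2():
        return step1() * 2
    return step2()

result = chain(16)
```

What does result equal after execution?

Step 1: chain(16) captures a = 16.
Step 2: step2() calls step1() which returns 16 + 20 = 36.
Step 3: step2() returns 36 * 2 = 72

The answer is 72.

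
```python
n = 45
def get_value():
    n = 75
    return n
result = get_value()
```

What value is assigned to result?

Step 1: Global n = 45.
Step 2: get_value() creates local n = 75, shadowing the global.
Step 3: Returns local n = 75. result = 75

The answer is 75.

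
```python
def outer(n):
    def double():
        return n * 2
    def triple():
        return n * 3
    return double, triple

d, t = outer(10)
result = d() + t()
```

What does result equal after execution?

Step 1: Both closures capture the same n = 10.
Step 2: d() = 10 * 2 = 20, t() = 10 * 3 = 30.
Step 3: result = 20 + 30 = 50

The answer is 50.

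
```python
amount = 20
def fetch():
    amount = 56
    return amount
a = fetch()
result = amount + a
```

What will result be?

Step 1: Global amount = 20. fetch() returns local amount = 56.
Step 2: a = 56. Global amount still = 20.
Step 3: result = 20 + 56 = 76

The answer is 76.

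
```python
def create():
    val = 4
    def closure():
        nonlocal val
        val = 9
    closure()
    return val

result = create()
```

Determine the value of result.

Step 1: create() sets val = 4.
Step 2: closure() uses nonlocal to reassign val = 9.
Step 3: result = 9

The answer is 9.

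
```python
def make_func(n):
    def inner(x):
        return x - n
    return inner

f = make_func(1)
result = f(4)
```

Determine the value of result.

Step 1: make_func(1) creates a closure capturing n = 1.
Step 2: f(4) computes 4 - 1 = 3.
Step 3: result = 3

The answer is 3.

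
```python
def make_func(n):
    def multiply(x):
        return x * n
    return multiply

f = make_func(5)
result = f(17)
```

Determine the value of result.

Step 1: make_func(5) returns multiply closure with n = 5.
Step 2: f(17) computes 17 * 5 = 85.
Step 3: result = 85

The answer is 85.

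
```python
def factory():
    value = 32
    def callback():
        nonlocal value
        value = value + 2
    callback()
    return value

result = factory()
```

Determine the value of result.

Step 1: factory() sets value = 32.
Step 2: callback() uses nonlocal to modify value in factory's scope: value = 32 + 2 = 34.
Step 3: factory() returns the modified value = 34

The answer is 34.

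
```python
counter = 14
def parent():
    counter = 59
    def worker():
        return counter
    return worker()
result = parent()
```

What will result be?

Step 1: counter = 14 globally, but parent() defines counter = 59 locally.
Step 2: worker() looks up counter. Not in local scope, so checks enclosing scope (parent) and finds counter = 59.
Step 3: result = 59

The answer is 59.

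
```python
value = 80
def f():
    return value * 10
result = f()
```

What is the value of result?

Step 1: value = 80 is defined globally.
Step 2: f() looks up value from global scope = 80, then computes 80 * 10 = 800.
Step 3: result = 800

The answer is 800.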